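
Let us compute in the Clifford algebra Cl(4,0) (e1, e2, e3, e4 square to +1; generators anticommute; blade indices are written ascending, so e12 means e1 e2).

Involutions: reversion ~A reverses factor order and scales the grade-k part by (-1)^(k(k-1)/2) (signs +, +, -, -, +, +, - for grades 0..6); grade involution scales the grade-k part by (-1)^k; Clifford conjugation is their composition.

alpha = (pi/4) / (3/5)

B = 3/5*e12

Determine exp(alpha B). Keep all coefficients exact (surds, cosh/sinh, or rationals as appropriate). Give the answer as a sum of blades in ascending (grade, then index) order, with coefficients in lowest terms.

B^2 = (3/5)^2*(e12)^2 = 9/25*(-1) = -9/25 (a basis 2-blade squares to minus the product of its generators' squares).
B^2 = -9/25 — a negative square means the series sums to a rotation: l = 3/5, alpha*l = pi/4, so exp(alpha B) = cos(pi/4) + (sin(pi/4)/(3/5))*B = sqrt(2)/2 + (5*sqrt(2)/6)*B.
Answer: sqrt(2)/2 + sqrt(2)/2*e12


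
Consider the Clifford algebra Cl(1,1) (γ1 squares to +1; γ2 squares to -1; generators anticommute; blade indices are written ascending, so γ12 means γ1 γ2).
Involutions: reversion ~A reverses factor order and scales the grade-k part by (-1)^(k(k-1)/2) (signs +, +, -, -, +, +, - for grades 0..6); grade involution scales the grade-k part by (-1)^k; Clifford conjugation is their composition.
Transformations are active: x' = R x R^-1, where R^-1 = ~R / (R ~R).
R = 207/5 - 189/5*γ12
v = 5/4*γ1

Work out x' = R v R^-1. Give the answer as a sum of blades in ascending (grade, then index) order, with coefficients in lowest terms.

~R = 207/5 + 189/5*γ12, and R ~R = 7128/25, so R^-1 = ~R / (7128/25).
R v = 207/4*γ1 + 189/4*γ2
Answer: 2425/176*γ1 + 2415/176*γ2


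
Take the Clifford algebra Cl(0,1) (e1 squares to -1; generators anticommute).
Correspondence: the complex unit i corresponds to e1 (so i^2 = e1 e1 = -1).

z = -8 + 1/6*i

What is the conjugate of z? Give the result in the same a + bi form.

In blades: z = -8 + 1/6*e1.
Conjugation here is Clifford conjugation: the scalar is fixed and the grade-1 and grade-2 blades all flip sign, giving -8 - 1/6*e1; translating back:
Answer: -8 - 1/6*i


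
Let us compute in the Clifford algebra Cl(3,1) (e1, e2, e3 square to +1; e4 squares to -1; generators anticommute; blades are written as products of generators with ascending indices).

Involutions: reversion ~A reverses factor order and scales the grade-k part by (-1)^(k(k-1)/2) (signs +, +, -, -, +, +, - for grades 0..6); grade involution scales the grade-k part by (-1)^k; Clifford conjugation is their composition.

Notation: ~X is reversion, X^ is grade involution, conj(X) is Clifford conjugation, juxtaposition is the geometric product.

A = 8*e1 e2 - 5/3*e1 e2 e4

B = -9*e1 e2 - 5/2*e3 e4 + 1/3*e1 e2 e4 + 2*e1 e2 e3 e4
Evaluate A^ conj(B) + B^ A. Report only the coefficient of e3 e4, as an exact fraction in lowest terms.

first term: -643/9 - 10/3*e3 - 53/3*e4 - 16*e3 e4 + 25/6*e1 e2 e3 + 20*e1 e2 e3 e4
second term: 653/9 - 10/3*e3 - 37/3*e4 - 16*e3 e4 - 25/6*e1 e2 e3 - 20*e1 e2 e3 e4
Answer: -32


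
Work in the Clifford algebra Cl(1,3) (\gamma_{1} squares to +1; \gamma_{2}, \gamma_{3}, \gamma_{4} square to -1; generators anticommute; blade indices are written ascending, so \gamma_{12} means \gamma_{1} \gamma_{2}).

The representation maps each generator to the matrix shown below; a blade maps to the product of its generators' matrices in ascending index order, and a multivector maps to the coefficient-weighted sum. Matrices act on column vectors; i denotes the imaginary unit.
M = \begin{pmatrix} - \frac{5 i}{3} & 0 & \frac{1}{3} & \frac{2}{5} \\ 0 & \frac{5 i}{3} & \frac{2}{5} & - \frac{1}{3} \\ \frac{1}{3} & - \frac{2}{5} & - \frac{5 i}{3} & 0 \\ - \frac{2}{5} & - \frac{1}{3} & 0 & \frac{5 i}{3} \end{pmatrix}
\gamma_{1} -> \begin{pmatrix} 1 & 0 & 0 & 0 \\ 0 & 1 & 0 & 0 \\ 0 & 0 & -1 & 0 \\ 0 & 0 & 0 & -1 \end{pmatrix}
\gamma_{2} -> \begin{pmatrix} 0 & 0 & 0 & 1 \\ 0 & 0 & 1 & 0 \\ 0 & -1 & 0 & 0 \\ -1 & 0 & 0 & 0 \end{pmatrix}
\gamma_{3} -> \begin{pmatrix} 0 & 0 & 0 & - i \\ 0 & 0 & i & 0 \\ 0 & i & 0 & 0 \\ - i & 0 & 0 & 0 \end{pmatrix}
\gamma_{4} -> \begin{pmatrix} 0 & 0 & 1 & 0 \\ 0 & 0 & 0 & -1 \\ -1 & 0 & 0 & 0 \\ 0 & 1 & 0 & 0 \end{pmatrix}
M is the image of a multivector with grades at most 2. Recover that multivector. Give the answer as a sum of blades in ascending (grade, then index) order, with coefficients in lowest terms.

Method: the blade images are trace-orthogonal — tr(rho(e_A) rho(e_B)^-1) = 4 if A = B and 0 otherwise — and rho(e_A)^-1 = (e_A)^2 * rho(e_A) with (e_A)^2 = +1 or -1, so the coefficient of e_A in the preimage is (e_A)^2 * tr(M rho(e_A))/4.
Nonzero projections over blades of grade <= 2: \gamma_{2}: (\gamma_{2})^2 = -1, tr(M rho(\gamma_{2})) = - \frac{8}{5}, coefficient \frac{2}{5}; \gamma_{14}: (\gamma_{14})^2 = +1, tr(M rho(\gamma_{14})) = \frac{4}{3}, coefficient \frac{1}{3}; \gamma_{23}: (\gamma_{23})^2 = -1, tr(M rho(\gamma_{23})) = - \frac{20}{3}, coefficient \frac{5}{3}. Every other blade of grade <= 2 projects to 0.
Answer: \frac{2}{5} \gamma_{2} + \frac{1}{3} \gamma_{14} + \frac{5}{3} \gamma_{23}


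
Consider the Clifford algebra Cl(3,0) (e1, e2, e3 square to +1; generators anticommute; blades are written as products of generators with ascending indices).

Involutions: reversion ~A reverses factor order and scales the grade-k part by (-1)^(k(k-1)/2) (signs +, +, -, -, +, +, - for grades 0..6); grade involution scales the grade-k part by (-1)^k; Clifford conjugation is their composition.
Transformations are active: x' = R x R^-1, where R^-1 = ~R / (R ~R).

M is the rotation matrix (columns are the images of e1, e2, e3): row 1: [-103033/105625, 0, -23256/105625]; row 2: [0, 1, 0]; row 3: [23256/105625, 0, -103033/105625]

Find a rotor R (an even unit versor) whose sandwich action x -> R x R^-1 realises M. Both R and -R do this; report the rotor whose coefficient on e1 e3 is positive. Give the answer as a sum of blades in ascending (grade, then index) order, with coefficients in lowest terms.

Method: write R = a + b12*e1 e2 + b13*e1 e3 + b23*e2 e3 with a^2 + b12^2 + b13^2 + b23^2 = 1 (so R^-1 = ~R). Expanding the columns R e_j ~R gives tr M = 4a^2 - 1 and, from the antisymmetric part, M21 - M12 = -4a*b12, M13 - M31 = 4a*b13, M32 - M23 = -4a*b23.
Here tr M = -100441/105625, so a^2 = (1 + tr M)/4 = 1296/105625 and a = ±36/325. Taking a = 36/325: M21 - M12 = 0, M13 - M31 = -46512/105625, M32 - M23 = 0, giving b12 = 0, b13 = -323/325, b23 = 0, i.e. R = 36/325 - 323/325*e1 e3.
Its e1 e3 coefficient is negative, so report the other preimage -R.
Answer: -36/325 + 323/325*e1 e3. Sheet selection: the two-to-one cover makes ±R indistinguishable at the matrix level (trace -100441/105625), so uniqueness comes from the required sign on e1 e3.


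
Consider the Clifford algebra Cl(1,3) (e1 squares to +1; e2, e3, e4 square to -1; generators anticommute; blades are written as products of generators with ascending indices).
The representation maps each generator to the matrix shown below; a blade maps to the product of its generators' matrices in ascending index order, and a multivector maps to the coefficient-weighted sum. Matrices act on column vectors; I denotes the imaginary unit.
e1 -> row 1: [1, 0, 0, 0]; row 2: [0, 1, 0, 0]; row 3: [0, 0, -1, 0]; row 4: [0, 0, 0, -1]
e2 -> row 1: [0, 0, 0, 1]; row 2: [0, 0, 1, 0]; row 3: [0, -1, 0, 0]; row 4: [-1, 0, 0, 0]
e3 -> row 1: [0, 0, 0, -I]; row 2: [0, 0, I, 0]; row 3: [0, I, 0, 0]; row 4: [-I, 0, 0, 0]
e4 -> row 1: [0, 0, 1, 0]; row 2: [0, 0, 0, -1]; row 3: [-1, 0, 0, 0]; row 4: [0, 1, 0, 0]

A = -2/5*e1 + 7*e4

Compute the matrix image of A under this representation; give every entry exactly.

M = (-2/5)*rho(e1) + (7)*rho(e4), summed entrywise:
Answer: row 1: [-2/5, 0, 7, 0]; row 2: [0, -2/5, 0, -7]; row 3: [-7, 0, 2/5, 0]; row 4: [0, 7, 0, 2/5]


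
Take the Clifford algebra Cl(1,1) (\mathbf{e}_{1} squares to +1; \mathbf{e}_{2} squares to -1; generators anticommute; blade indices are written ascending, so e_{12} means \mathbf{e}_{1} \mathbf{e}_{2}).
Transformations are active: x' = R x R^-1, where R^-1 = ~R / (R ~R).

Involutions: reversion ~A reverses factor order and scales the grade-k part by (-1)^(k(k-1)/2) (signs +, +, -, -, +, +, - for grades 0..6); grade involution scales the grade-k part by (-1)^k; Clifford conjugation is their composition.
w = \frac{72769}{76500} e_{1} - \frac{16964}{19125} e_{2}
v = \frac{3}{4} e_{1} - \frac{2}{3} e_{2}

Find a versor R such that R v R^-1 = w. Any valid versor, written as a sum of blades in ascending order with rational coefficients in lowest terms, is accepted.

Key observation: q(v) = q(w) = \frac{17}{144} (sandwiches preserve the norm), so R = v + w = \frac{32536}{19125} e_{1} - \frac{29714}{19125} e_{2} works whenever it is invertible — the component of v along it is kept and (v - w)/2 reverses, sending v to w.
Answer: \frac{32536}{19125} e_{1} - \frac{29714}{19125} e_{2}


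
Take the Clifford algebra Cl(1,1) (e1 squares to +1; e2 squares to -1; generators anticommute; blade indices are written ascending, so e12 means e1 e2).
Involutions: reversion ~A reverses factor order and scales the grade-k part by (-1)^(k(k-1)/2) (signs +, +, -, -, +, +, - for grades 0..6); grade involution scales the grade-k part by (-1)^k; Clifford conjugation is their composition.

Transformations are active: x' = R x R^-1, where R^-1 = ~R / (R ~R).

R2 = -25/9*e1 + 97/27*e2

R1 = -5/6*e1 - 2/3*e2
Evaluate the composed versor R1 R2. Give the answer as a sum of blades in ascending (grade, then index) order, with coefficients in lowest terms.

Distribute over the terms of R1 (each basis-blade product reordered to ascending indices, repeated generators contracted through their squares):
(-5/6*e1) R2 = 125/54 - 485/162*e12
(-2/3*e2) R2 = 194/81 - 50/27*e12
Summing the partial products and collecting blades:
Answer: 763/162 - 785/162*e12


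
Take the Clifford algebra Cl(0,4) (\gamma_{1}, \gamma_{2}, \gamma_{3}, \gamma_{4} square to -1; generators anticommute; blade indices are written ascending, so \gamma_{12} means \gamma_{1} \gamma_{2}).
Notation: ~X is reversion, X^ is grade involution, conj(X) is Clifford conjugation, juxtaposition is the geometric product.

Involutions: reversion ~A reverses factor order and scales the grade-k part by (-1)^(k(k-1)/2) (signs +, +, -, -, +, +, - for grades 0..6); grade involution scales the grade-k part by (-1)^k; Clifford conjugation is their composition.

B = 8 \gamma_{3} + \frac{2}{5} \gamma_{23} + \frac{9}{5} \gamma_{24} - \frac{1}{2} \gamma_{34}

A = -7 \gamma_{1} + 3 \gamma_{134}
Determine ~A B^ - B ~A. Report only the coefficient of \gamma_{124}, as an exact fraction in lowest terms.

first term: -\frac{3}{2} \gamma_{1} + 56 \gamma_{13} + 24 \gamma_{14} + \frac{13}{5} \gamma_{123} - \frac{69}{5} \gamma_{124} + \frac{7}{2} \gamma_{134}
second term: -\frac{3}{2} \gamma_{1} + 56 \gamma_{13} - 24 \gamma_{14} - \frac{41}{5} \gamma_{123} - \frac{57}{5} \gamma_{124} + \frac{7}{2} \gamma_{134}
Answer: -\frac{12}{5}


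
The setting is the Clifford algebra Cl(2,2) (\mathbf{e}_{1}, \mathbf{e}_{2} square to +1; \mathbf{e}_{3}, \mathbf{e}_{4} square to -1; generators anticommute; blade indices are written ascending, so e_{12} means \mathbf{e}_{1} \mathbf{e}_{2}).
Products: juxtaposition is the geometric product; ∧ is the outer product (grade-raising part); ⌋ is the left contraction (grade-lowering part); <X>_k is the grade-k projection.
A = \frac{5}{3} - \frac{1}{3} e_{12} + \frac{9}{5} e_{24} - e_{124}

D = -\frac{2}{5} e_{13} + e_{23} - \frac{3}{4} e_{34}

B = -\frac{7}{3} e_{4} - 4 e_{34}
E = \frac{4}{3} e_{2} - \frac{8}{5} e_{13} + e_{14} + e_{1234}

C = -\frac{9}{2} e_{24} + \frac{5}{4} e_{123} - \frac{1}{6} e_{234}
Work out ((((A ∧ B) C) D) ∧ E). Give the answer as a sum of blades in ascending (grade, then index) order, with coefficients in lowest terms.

step 1: -\frac{35}{9} e_{4} - \frac{20}{3} e_{34} + \frac{7}{9} e_{124} + \frac{4}{3} e_{1234}
step 2: -\frac{59}{18} e_{1} + \frac{295}{18} e_{2} - \frac{5}{3} e_{4} + \frac{331}{54} e_{13} - \frac{1655}{54} e_{23} + \frac{35}{36} e_{34} - \frac{25}{3} e_{124} + \frac{175}{36} e_{1234}
step 3: -\frac{7769}{240} + \frac{379}{20} e_{3} - \frac{1073}{432} e_{12} + \frac{653}{72} e_{14} - \frac{1445}{72} e_{24} + \frac{343}{36} e_{123} - \frac{125}{24} e_{134} - \frac{415}{24} e_{234}
step 4: -\frac{7769}{180} e_{2} + \frac{7769}{150} e_{13} - \frac{7769}{240} e_{14} - \frac{379}{15} e_{23} - \frac{653}{54} e_{124} - \frac{379}{20} e_{134} - \frac{51427}{720} e_{1234}
Answer: -\frac{7769}{180} e_{2} + \frac{7769}{150} e_{13} - \frac{7769}{240} e_{14} - \frac{379}{15} e_{23} - \frac{653}{54} e_{124} - \frac{379}{20} e_{134} - \frac{51427}{720} e_{1234}


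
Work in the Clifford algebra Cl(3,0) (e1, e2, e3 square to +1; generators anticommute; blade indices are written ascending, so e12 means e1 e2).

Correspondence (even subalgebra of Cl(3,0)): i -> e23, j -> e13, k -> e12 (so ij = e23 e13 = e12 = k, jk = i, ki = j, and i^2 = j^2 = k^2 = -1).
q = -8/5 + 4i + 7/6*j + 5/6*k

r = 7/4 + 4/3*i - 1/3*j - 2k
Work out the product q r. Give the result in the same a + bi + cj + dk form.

In blades: q = -8/5 + 5/6*e12 + 7/6*e13 + 4*e23, r = 7/4 - 2*e12 - 1/3*e13 + 4/3*e23.
Distribute q over r term by term (generator squares from the signature, products reordered to ascending indices): (-8/5)*r = -14/5 + 16/5*e12 + 8/15*e13 - 32/15*e23; (5/6*e12)*r = 5/3 + 35/24*e12 + 10/9*e13 + 5/18*e23; (7/6*e13)*r = 7/18 - 14/9*e12 + 49/24*e13 - 7/3*e23; (4*e23)*r = -16/3 - 4/3*e12 + 8*e13 + 7*e23.
Sum: -547/90 + 637/360*e12 + 4207/360*e13 + 253/90*e23; translating back through the correspondence:
Answer: -547/90 + 253/90*i + 4207/360*j + 637/360*k


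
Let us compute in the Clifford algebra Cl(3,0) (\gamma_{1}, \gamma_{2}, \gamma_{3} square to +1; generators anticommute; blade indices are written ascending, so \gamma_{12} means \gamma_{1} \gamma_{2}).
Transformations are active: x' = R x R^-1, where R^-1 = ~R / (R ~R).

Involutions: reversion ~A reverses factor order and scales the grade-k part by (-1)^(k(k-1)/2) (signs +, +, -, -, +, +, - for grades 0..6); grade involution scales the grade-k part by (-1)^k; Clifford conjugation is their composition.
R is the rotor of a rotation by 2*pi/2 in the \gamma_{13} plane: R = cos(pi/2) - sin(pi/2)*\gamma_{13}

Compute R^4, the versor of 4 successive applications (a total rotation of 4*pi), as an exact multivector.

Because a rotor carries half the rotation angle, composing 4 copies of this \gamma_{13}-plane rotor multiplies the phase: 4*(pi/2) = 2 \pi, hence R^4 = cos(2 \pi) - sin(2 \pi)*\gamma_{13}.
cos(2 \pi) = 1 and sin(2 \pi) = 0, so R^4 = 1. The total rotation 4*pi is 2 full turns, so every vector returns to itself, yet the rotor is +1, back on the identity sheet (an even number of 2*pi turns).
Answer: 1


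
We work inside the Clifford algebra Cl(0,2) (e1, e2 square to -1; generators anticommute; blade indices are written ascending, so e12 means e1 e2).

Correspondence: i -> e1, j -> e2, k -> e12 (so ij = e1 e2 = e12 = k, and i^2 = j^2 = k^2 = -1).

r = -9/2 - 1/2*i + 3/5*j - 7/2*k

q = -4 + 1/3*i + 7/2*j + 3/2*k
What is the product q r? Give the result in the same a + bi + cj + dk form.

In blades: q = -4 + 1/3*e1 + 7/2*e2 + 3/2*e12, r = -9/2 - 1/2*e1 + 3/5*e2 - 7/2*e12.
Distribute q over r term by term (generator squares from the signature, products reordered to ascending indices): (-4)*r = 18 + 2*e1 - 12/5*e2 + 14*e12; (1/3*e1)*r = 1/6 - 3/2*e1 + 7/6*e2 + 1/5*e12; (7/2*e2)*r = -21/10 - 49/4*e1 - 63/4*e2 + 7/4*e12; (3/2*e12)*r = 21/4 - 9/10*e1 - 3/4*e2 - 27/4*e12.
Sum: 1279/60 - 253/20*e1 - 266/15*e2 + 46/5*e12; translating back through the correspondence:
Answer: 1279/60 - 253/20*i - 266/15*j + 46/5*k


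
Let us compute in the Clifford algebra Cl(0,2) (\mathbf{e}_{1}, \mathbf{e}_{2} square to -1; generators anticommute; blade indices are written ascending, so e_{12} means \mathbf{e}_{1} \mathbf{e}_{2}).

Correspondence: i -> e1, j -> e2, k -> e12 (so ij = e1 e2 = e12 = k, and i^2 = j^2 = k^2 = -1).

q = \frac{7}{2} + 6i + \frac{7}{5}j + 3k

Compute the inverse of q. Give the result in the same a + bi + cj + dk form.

In blades: q = \frac{7}{2} + 6 e_{1} + \frac{7}{5} e_{2} + 3 e_{12}.
With qbar = \frac{7}{2} - 6 e_{1} - \frac{7}{5} e_{2} - 3 e_{12} (scalar fixed, mapped units negated), q qbar = \frac{5921}{100} (the sum of squared coefficients), so q^-1 = qbar / (\frac{5921}{100}) = \frac{350}{5921} - \frac{600}{5921} e_{1} - \frac{140}{5921} e_{2} - \frac{300}{5921} e_{12}; translating back:
Answer: \frac{350}{5921} - \frac{600}{5921}i - \frac{140}{5921}j - \frac{300}{5921}k


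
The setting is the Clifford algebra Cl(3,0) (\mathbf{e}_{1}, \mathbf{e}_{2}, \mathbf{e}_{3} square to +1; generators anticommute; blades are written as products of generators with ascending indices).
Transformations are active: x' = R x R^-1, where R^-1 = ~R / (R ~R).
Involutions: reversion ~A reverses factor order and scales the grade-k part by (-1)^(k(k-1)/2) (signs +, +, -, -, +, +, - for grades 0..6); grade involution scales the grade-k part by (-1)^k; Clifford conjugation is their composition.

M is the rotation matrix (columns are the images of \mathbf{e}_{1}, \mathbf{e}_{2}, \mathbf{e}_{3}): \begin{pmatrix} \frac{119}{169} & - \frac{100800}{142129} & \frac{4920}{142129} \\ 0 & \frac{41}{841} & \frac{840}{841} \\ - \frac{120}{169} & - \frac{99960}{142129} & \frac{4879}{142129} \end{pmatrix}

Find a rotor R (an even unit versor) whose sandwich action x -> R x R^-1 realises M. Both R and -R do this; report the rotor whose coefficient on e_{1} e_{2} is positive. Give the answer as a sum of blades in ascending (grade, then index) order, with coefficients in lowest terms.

Method: write R = a + b12*e_{1} e_{2} + b13*e_{1} e_{3} + b23*e_{2} e_{3} with a^2 + b12^2 + b13^2 + b23^2 = 1 (so R^-1 = ~R). Expanding the columns R e_j ~R gives tr M = 4a^2 - 1 and, from the antisymmetric part, M21 - M12 = -4a*b12, M13 - M31 = 4a*b13, M32 - M23 = -4a*b23.
Here tr M = \frac{111887}{142129}, so a^2 = (1 + tr M)/4 = \frac{63504}{142129} and a = ±\frac{252}{377}. Taking a = \frac{252}{377}: M21 - M12 = \frac{100800}{142129}, M13 - M31 = \frac{105840}{142129}, M32 - M23 = -\frac{241920}{142129}, giving b12 = -\frac{100}{377}, b13 = \frac{105}{377}, b23 = \frac{240}{377}, i.e. R = \frac{252}{377} - \frac{100}{377} e_{1} e_{2} + \frac{105}{377} e_{1} e_{3} + \frac{240}{377} e_{2} e_{3}.
Its e_{1} e_{2} coefficient is negative, so report the other preimage -R.
Answer: -\frac{252}{377} + \frac{100}{377} e_{1} e_{2} - \frac{105}{377} e_{1} e_{3} - \frac{240}{377} e_{2} e_{3}. Note: both R and -R realise this M (trace \frac{111887}{142129}); the covering map identifies them, and the e_{1} e_{2}-coefficient sign is the tie-breaker.


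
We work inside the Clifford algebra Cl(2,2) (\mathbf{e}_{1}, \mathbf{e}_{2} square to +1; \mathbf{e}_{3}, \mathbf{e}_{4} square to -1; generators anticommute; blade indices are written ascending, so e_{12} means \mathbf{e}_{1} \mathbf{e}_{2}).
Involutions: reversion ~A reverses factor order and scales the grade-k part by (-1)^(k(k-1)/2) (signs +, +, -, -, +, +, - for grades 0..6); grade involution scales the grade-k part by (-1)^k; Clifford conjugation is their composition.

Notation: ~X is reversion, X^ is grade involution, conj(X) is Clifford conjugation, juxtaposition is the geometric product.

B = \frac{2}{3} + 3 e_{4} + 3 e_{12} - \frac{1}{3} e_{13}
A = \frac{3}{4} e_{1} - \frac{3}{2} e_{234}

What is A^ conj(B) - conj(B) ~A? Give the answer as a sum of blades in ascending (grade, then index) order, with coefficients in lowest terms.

first term: -\frac{1}{2} e_{1} + \frac{9}{4} e_{2} - \frac{1}{4} e_{3} + \frac{9}{4} e_{14} + \frac{9}{2} e_{23} - \frac{1}{2} e_{124} + \frac{9}{2} e_{134} + e_{234}
second term: \frac{1}{2} e_{1} + \frac{9}{4} e_{2} - \frac{1}{4} e_{3} + \frac{9}{4} e_{14} + \frac{9}{2} e_{23} + \frac{1}{2} e_{124} - \frac{9}{2} e_{134} + e_{234}
Answer: -e_{1} - e_{124} + 9 e_{134}


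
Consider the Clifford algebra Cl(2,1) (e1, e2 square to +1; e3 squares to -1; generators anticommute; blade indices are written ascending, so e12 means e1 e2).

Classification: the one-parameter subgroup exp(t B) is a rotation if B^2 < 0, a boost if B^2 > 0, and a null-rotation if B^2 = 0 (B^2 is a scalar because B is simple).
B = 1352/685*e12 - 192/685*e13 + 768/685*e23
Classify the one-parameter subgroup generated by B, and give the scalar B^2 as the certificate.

B^2 term by term: the squares give (1352/685)^2*(e12)^2 + (-192/685)^2*(e13)^2 + (768/685)^2*(e23)^2 = 1827904/469225*(-1) + 36864/469225*(+1) + 589824/469225*(+1) = -64/25 (each basis 2-blade squares to minus the product of its generators' squares); cross terms between blades sharing an index anticommute and cancel. So B^2 = -64/25.
Answer: rotation, certificate B^2 = -64/25. B^2 = -64/25 is basis-independent, so its sign is the whole story.


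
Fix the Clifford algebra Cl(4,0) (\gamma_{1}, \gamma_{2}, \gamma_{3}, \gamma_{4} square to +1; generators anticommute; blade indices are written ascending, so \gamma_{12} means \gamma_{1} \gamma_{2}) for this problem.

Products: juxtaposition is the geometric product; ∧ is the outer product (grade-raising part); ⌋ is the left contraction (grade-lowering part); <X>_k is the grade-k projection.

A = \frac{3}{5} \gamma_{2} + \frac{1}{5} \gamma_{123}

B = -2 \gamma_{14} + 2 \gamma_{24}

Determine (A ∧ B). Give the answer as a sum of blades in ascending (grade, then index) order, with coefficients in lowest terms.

step 1: \frac{6}{5} \gamma_{124}
Answer: \frac{6}{5} \gamma_{124}


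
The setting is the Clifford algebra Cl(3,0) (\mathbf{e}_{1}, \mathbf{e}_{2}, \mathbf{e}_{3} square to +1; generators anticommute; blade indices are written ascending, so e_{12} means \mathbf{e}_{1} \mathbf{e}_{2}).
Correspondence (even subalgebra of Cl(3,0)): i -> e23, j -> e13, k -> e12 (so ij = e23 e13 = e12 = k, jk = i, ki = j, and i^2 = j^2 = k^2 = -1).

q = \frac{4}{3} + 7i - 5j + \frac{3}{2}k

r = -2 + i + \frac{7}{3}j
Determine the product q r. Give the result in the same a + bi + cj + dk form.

In blades: q = \frac{4}{3} + \frac{3}{2} e_{12} - 5 e_{13} + 7 e_{23}, r = -2 + \frac{7}{3} e_{13} + e_{23}.
Distribute q over r term by term (generator squares from the signature, products reordered to ascending indices): (\frac{4}{3})*r = -\frac{8}{3} + \frac{28}{9} e_{13} + \frac{4}{3} e_{23}; (\frac{3}{2} e_{12})*r = -3 e_{12} + \frac{3}{2} e_{13} - \frac{7}{2} e_{23}; (-5 e_{13})*r = \frac{35}{3} + 5 e_{12} + 10 e_{13}; (7 e_{23})*r = -7 + \frac{49}{3} e_{12} - 14 e_{23}.
Sum: 2 + \frac{55}{3} e_{12} + \frac{263}{18} e_{13} - \frac{97}{6} e_{23}; translating back through the correspondence:
Answer: 2 - \frac{97}{6}i + \frac{263}{18}j + \frac{55}{3}k


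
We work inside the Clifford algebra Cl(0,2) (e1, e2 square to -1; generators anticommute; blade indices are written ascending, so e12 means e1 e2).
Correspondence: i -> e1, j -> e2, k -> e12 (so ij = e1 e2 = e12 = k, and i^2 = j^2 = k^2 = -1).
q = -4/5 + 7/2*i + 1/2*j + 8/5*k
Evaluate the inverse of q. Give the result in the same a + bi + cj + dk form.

In blades: q = -4/5 + 7/2*e1 + 1/2*e2 + 8/5*e12.
With qbar = -4/5 - 7/2*e1 - 1/2*e2 - 8/5*e12 (scalar fixed, mapped units negated), q qbar = 157/10 (the sum of squared coefficients), so q^-1 = qbar / (157/10) = -8/157 - 35/157*e1 - 5/157*e2 - 16/157*e12; translating back:
Answer: -8/157 - 35/157*i - 5/157*j - 16/157*k


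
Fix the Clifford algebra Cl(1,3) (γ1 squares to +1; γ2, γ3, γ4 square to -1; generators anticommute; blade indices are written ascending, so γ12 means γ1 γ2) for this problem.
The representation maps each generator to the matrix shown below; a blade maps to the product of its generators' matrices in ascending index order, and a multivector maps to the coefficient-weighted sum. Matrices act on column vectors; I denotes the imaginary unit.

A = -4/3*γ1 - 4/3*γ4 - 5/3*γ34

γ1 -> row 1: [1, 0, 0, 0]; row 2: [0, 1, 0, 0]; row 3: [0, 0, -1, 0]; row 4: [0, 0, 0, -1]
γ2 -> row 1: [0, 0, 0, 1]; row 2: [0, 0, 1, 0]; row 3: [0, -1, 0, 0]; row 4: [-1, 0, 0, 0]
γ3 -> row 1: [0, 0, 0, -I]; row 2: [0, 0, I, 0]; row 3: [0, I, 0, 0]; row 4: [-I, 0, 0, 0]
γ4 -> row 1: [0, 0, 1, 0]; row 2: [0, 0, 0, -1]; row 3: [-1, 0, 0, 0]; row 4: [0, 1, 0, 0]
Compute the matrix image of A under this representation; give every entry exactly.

Bivector images (products of the table entries): rho(γ34) = rho(γ3)rho(γ4) = row 1: [0, -I, 0, 0]; row 2: [-I, 0, 0, 0]; row 3: [0, 0, 0, -I]; row 4: [0, 0, -I, 0].
M = (-4/3)*rho(γ1) + (-4/3)*rho(γ4) + (-5/3)*rho(γ34), summed entrywise:
Answer: row 1: [-4/3, 5*I/3, -4/3, 0]; row 2: [5*I/3, -4/3, 0, 4/3]; row 3: [4/3, 0, 4/3, 5*I/3]; row 4: [0, -4/3, 5*I/3, 4/3]


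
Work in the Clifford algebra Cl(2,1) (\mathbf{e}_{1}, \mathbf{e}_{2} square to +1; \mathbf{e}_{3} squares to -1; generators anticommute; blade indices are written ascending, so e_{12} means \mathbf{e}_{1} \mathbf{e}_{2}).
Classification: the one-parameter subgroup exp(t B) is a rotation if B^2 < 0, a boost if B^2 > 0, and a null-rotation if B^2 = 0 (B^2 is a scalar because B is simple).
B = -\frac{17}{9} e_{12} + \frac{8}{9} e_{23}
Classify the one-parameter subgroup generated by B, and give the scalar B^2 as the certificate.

B^2 term by term: the squares give (-\frac{17}{9})^2*(e_{12})^2 + (\frac{8}{9})^2*(e_{23})^2 = \frac{289}{81}*(-1) + \frac{64}{81}*(+1) = -\frac{25}{9} (each basis 2-blade squares to minus the product of its generators' squares); cross terms between blades sharing an index anticommute and cancel. So B^2 = -\frac{25}{9}.
Answer: rotation, certificate B^2 = -\frac{25}{9}. The class reads off the invariant scalar -\frac{25}{9} directly.


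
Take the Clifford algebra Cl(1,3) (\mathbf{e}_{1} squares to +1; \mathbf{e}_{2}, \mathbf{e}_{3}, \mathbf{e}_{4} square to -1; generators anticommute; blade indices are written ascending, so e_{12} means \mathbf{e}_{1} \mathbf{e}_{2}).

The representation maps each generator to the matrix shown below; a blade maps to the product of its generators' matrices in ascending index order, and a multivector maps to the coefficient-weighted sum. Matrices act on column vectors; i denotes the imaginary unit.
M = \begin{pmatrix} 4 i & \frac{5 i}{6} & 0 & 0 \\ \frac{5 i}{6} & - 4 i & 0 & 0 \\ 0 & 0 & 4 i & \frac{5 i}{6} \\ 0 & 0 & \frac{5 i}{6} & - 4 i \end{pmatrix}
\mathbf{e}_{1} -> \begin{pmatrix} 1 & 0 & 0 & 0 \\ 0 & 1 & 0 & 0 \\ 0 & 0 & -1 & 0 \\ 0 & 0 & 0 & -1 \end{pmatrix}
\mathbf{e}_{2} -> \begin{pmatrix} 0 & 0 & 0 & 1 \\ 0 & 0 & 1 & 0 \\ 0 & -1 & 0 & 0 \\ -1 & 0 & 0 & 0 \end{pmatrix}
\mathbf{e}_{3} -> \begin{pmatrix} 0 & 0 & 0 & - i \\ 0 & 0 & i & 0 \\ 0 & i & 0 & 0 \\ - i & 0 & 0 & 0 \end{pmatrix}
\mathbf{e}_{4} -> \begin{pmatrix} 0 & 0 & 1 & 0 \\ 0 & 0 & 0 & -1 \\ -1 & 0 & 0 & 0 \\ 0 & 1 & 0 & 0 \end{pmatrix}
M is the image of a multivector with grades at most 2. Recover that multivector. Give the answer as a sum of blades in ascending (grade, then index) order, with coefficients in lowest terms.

Method: the blade images are trace-orthogonal — tr(rho(e_A) rho(e_B)^-1) = 4 if A = B and 0 otherwise — and rho(e_A)^-1 = (e_A)^2 * rho(e_A) with (e_A)^2 = +1 or -1, so the coefficient of e_A in the preimage is (e_A)^2 * tr(M rho(e_A))/4.
Nonzero projections over blades of grade <= 2: e_{23}: (e_{23})^2 = -1, tr(M rho(e_{23})) = 16, coefficient -4; e_{34}: (e_{34})^2 = -1, tr(M rho(e_{34})) = \frac{10}{3}, coefficient -\frac{5}{6}. Every other blade of grade <= 2 projects to 0.
Answer: -4 e_{23} - \frac{5}{6} e_{34}


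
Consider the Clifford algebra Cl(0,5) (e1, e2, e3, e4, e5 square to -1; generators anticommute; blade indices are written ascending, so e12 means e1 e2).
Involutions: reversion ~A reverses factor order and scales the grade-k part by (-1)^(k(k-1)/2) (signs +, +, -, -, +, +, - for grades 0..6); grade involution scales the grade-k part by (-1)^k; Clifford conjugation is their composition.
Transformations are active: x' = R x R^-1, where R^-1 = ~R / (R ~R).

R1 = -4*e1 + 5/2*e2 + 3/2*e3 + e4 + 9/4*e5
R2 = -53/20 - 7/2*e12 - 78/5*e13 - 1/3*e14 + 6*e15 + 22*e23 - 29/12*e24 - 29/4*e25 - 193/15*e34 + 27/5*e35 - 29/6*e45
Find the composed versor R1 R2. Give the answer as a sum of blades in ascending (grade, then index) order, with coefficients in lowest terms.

Distribute over the terms of R1 (each basis-blade product reordered to ascending indices, repeated generators contracted through their squares):
(-4*e1) R2 = 53/5*e1 - 14*e2 - 312/5*e3 - 4/3*e4 + 24*e5 - 88*e123 + 29/3*e124 + 29*e125 + 772/15*e134 - 108/5*e135 + 58/3*e145
(5/2*e2) R2 = -35/4*e1 - 53/8*e2 - 55*e3 + 145/24*e4 + 145/8*e5 + 39*e123 + 5/6*e124 - 15*e125 - 193/6*e234 + 27/2*e235 - 145/12*e245
(3/2*e3) R2 = -117/5*e1 + 33*e2 - 159/40*e3 + 193/10*e4 - 81/10*e5 - 21/4*e123 + 1/2*e134 - 9*e135 + 29/8*e234 + 87/8*e235 - 29/4*e345
(e4) R2 = -1/3*e1 - 29/12*e2 - 193/15*e3 - 53/20*e4 + 29/6*e5 - 7/2*e124 - 78/5*e134 - 6*e145 + 22*e234 + 29/4*e245 - 27/5*e345
(9/4*e5) R2 = 27/2*e1 - 261/16*e2 + 243/20*e3 - 87/8*e4 - 477/80*e5 - 63/8*e125 - 351/10*e135 - 3/4*e145 + 99/2*e235 - 87/16*e245 - 579/20*e345
Summing the partial products and collecting blades:
Answer: -503/60*e1 - 305/48*e2 - 14651/120*e3 + 629/60*e4 + 1579/48*e5 - 217/4*e123 + 7*e124 + 49/8*e125 + 1091/30*e134 - 657/10*e135 + 151/12*e145 - 157/24*e234 + 591/8*e235 - 493/48*e245 - 208/5*e345


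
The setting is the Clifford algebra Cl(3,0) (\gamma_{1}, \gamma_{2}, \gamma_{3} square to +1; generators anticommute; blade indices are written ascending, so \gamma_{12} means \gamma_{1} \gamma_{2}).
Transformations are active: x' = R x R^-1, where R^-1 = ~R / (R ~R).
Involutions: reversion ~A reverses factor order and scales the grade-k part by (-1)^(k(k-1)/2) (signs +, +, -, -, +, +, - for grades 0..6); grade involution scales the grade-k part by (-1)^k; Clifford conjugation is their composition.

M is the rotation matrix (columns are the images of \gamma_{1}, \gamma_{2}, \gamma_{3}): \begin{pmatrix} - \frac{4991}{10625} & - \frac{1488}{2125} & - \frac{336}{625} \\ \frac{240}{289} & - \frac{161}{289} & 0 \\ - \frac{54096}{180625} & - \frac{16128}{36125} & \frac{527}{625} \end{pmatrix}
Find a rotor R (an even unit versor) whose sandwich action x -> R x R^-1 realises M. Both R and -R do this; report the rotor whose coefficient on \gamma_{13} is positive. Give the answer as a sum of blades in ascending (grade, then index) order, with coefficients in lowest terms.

Method: write R = a + b12*\gamma_{12} + b13*\gamma_{13} + b23*\gamma_{23} with a^2 + b12^2 + b13^2 + b23^2 = 1 (so R^-1 = ~R). Expanding the columns R e_j ~R gives tr M = 4a^2 - 1 and, from the antisymmetric part, M21 - M12 = -4a*b12, M13 - M31 = 4a*b13, M32 - M23 = -4a*b23.
Here tr M = -\frac{33169}{180625}, so a^2 = (1 + tr M)/4 = \frac{36864}{180625} and a = ±\frac{192}{425}. Taking a = \frac{192}{425}: M21 - M12 = \frac{55296}{36125}, M13 - M31 = -\frac{43008}{180625}, M32 - M23 = -\frac{16128}{36125}, giving b12 = -\frac{72}{85}, b13 = -\frac{56}{425}, b23 = \frac{21}{85}, i.e. R = \frac{192}{425} - \frac{72}{85} \gamma_{12} - \frac{56}{425} \gamma_{13} + \frac{21}{85} \gamma_{23}.
Its \gamma_{13} coefficient is negative, so report the other preimage -R.
Answer: -\frac{192}{425} + \frac{72}{85} \gamma_{12} + \frac{56}{425} \gamma_{13} - \frac{21}{85} \gamma_{23}. Note: both R and -R realise this M (trace -\frac{33169}{180625}); the covering map identifies them, and the \gamma_{13}-coefficient sign is the tie-breaker.


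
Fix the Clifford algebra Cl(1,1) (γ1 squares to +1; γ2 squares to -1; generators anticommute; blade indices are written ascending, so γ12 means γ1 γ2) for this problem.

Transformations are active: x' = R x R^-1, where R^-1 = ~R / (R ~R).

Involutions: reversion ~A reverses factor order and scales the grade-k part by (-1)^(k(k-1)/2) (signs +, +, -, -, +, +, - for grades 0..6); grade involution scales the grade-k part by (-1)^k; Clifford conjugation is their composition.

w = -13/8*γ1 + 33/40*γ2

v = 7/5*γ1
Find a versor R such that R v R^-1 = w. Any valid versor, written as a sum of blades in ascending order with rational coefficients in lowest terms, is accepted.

Equal squares first: v^2 = w^2 = 49/25. Then v + w = -9/40*γ1 + 33/40*γ2 is a versor taking v to w, provided it is invertible.
Answer: -9/40*γ1 + 33/40*γ2


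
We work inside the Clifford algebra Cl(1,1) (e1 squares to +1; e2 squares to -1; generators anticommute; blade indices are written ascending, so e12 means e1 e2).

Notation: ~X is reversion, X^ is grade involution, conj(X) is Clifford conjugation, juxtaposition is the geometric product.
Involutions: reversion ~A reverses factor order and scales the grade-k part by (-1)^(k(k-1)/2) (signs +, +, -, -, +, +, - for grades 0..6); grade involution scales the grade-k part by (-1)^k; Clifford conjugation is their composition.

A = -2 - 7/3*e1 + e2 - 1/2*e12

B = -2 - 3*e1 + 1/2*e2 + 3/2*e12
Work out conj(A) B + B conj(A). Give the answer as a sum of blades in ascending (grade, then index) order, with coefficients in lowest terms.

first term: -7/4 - 5/12*e1 + 6*e2 - 35/6*e12
second term: -7/4 + 37/12*e1 - 4*e2 - 13/6*e12
Answer: -7/2 + 8/3*e1 + 2*e2 - 8*e12


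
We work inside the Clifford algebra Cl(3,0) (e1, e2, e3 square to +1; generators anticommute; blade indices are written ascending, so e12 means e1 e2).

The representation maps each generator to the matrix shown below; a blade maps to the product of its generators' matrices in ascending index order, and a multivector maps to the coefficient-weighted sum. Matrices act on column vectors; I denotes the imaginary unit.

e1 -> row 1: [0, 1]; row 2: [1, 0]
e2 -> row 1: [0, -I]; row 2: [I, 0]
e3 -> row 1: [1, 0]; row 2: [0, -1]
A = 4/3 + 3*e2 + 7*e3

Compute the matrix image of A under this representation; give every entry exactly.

M = (4/3)*1 + (3)*rho(e2) + (7)*rho(e3), summed entrywise (1 is the identity matrix):
Answer: row 1: [25/3, -3*I]; row 2: [3*I, -17/3]


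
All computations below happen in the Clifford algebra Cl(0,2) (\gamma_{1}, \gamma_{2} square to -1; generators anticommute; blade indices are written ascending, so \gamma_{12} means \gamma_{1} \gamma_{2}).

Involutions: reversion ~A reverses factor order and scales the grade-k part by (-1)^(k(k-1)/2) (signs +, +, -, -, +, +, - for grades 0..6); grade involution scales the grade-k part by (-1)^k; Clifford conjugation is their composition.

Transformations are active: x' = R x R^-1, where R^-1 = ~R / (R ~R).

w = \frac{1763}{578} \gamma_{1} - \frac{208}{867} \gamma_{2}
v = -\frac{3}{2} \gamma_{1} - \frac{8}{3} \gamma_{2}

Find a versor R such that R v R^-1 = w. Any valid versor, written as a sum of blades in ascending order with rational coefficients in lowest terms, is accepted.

Take R = v + w = \frac{448}{289} \gamma_{1} - \frac{840}{289} \gamma_{2}. Because q(v) = q(w) = -\frac{337}{36}, conjugation by R sends v exactly to w.
Answer: \frac{448}{289} \gamma_{1} - \frac{840}{289} \gamma_{2}


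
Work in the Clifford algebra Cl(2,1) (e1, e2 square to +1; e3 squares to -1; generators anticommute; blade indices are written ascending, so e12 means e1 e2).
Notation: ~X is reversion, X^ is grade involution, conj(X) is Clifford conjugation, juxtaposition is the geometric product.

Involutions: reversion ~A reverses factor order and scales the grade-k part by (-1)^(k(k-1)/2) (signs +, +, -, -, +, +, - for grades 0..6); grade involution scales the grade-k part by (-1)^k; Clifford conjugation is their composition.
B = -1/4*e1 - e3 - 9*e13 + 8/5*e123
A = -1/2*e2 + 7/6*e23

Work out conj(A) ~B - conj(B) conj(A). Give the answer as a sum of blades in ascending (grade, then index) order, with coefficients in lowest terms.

first term: 28/15*e1 - 7/6*e2 + 85/8*e12 + 4/5*e13 - 1/2*e23 - 101/24*e123
second term: -28/15*e1 - 7/6*e2 - 83/8*e12 - 4/5*e13 - 1/2*e23 - 115/24*e123
Answer: 56/15*e1 + 21*e12 + 8/5*e13 + 7/12*e123


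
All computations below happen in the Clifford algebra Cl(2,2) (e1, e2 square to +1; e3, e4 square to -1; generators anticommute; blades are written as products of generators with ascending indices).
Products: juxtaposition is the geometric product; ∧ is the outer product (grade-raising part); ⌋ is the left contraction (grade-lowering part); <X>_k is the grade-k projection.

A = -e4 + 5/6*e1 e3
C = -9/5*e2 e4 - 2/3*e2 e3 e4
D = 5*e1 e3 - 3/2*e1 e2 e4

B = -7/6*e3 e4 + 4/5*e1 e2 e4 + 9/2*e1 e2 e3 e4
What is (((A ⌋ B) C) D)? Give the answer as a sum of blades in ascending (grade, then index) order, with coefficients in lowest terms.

step 1: 7/6*e3 + 4/5*e1 e2 - 15/4*e2 e4 - 9/2*e1 e2 e3
step 2: 27/4 - 5/2*e3 + 39/25*e1 e4 - 7/9*e2 e4 - 259/30*e1 e3 e4 + 21/10*e2 e3 e4
step 3: -34/3*e1 + 117/50*e2 - 259/6*e4 + 153/5*e1 e3 - 259/20*e2 e3 + 39/5*e3 e4 - 165/8*e1 e2 e4 + 275/36*e1 e2 e3 e4
Answer: -34/3*e1 + 117/50*e2 - 259/6*e4 + 153/5*e1 e3 - 259/20*e2 e3 + 39/5*e3 e4 - 165/8*e1 e2 e4 + 275/36*e1 e2 e3 e4


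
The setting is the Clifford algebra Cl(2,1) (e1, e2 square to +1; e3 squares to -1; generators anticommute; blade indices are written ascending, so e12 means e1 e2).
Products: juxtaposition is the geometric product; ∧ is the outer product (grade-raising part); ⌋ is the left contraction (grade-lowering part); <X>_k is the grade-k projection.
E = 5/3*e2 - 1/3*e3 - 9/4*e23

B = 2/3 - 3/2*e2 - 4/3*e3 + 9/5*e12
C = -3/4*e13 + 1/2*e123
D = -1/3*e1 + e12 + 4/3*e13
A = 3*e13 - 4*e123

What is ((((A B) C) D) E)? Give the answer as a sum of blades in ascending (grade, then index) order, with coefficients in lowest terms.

step 1: 4*e1 + 36/5*e3 - 16/3*e12 - 4*e13 + 27/5*e23 + 11/6*e123
step 2: 47/12 - 27/10*e1 + 27/8*e2 - 1/3*e3 + 9/20*e12 - 2*e23
step 3: 9/20 - 41/8*e1 - 51/20*e2 - 18/5*e3 + 185/24*e12 + 64/9*e13 - 3/5*e23 - 25/6*e123
step 4: -41/10 + 664/27*e1 + 173/20*e2 + 527/80*e3 - 1867/72*e12 - 2503/288*e13 + 467/80*e23 - 2497/864*e123
Answer: -41/10 + 664/27*e1 + 173/20*e2 + 527/80*e3 - 1867/72*e12 - 2503/288*e13 + 467/80*e23 - 2497/864*e123


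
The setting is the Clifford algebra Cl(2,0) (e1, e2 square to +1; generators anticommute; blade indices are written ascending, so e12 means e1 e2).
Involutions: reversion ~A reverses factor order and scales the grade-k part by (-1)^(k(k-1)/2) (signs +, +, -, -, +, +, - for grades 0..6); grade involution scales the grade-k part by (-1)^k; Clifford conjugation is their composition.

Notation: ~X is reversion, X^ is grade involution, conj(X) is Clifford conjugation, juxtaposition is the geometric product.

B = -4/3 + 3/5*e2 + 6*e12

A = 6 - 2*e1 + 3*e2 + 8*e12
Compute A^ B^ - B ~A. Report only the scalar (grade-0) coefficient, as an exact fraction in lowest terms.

first term: -271/5 + 158/15*e1 + 62/5*e2 + 362/15*e12
second term: 209/5 + 382/15*e1 + 58/5*e2 + 718/15*e12
Answer: -96


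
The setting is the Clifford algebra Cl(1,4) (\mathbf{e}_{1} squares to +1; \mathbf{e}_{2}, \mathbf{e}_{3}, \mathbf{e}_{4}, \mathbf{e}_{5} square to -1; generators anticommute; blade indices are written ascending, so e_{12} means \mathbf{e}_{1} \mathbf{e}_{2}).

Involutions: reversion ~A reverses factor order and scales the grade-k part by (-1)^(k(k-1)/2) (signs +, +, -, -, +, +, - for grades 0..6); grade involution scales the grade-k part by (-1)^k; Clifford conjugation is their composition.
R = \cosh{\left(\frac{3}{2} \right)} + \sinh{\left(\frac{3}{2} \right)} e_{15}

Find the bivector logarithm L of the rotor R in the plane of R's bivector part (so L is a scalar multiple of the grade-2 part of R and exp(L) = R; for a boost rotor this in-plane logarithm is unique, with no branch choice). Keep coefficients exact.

The scalar part of R is \cosh{\left(\frac{3}{2} \right)}, which determines |rapidity| via cosh; the sign lives in the bivector part, and pairing them (bivector part over sinh of the rapidity = the plane) gives the unique in-plane L = rapidity * plane.
Concretely: cosh(rapidity) = \cosh{\left(\frac{3}{2} \right)} gives rapidity = ±\frac{3}{2}, and since rapidity/sinh(rapidity) is even the sign is immaterial: L = (rapidity/sinh(rapidity)) * <R>_2 = (\frac{3}{2 \sinh{\left(\frac{3}{2} \right)}}) * <R>_2.
Answer: \frac{3}{2} e_{15}


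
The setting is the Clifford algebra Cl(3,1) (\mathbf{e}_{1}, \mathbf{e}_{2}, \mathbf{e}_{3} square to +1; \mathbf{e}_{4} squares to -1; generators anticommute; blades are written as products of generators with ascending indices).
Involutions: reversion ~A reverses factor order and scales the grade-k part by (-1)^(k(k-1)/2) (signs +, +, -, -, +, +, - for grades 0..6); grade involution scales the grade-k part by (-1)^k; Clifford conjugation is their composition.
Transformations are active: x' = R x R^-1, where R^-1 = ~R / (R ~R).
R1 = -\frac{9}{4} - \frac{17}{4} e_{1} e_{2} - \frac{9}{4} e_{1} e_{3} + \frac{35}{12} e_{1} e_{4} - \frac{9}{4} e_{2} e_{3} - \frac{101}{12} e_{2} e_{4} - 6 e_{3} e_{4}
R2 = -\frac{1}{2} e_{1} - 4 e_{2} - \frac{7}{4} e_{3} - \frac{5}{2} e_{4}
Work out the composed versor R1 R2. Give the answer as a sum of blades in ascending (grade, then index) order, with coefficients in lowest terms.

Distribute over the terms of R2 (each basis-blade product reordered to ascending indices, repeated generators contracted through their squares):
R1 (-\frac{1}{2} e_{1}) = \frac{9}{8} e_{1} - \frac{17}{8} e_{2} - \frac{9}{8} e_{3} + \frac{35}{24} e_{4} + \frac{9}{8} e_{1} e_{2} e_{3} + \frac{101}{24} e_{1} e_{2} e_{4} + 3 e_{1} e_{3} e_{4}
R1 (-4 e_{2}) = 17 e_{1} + 9 e_{2} - 9 e_{3} - \frac{101}{3} e_{4} - 9 e_{1} e_{2} e_{3} + \frac{35}{3} e_{1} e_{2} e_{4} + 24 e_{2} e_{3} e_{4}
R1 (-\frac{7}{4} e_{3}) = \frac{63}{16} e_{1} + \frac{63}{16} e_{2} + \frac{63}{16} e_{3} - \frac{21}{2} e_{4} + \frac{119}{16} e_{1} e_{2} e_{3} + \frac{245}{48} e_{1} e_{3} e_{4} - \frac{707}{48} e_{2} e_{3} e_{4}
R1 (-\frac{5}{2} e_{4}) = \frac{175}{24} e_{1} - \frac{505}{24} e_{2} - 15 e_{3} + \frac{45}{8} e_{4} + \frac{85}{8} e_{1} e_{2} e_{4} + \frac{45}{8} e_{1} e_{3} e_{4} + \frac{45}{8} e_{2} e_{3} e_{4}
Summing the partial products and collecting blades:
Answer: \frac{1409}{48} e_{1} - \frac{491}{48} e_{2} - \frac{339}{16} e_{3} - \frac{445}{12} e_{4} - \frac{7}{16} e_{1} e_{2} e_{3} + \frac{53}{2} e_{1} e_{2} e_{4} + \frac{659}{48} e_{1} e_{3} e_{4} + \frac{715}{48} e_{2} e_{3} e_{4}
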